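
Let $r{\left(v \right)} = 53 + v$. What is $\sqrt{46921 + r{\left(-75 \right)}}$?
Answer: $9 \sqrt{579} \approx 216.56$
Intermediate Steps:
$\sqrt{46921 + r{\left(-75 \right)}} = \sqrt{46921 + \left(53 - 75\right)} = \sqrt{46921 - 22} = \sqrt{46899} = 9 \sqrt{579}$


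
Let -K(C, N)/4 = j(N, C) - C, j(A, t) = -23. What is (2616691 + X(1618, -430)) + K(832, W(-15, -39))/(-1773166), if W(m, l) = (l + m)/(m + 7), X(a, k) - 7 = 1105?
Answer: 2320899635439/886583 ≈ 2.6178e+6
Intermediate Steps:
X(a, k) = 1112 (X(a, k) = 7 + 1105 = 1112)
W(m, l) = (l + m)/(7 + m)
K(C, N) = 92 + 4*C (K(C, N) = -4*(-23 - C) = 92 + 4*C)
(2616691 + X(1618, -430)) + K(832, W(-15, -39))/(-1773166) = (2616691 + 1112) + (92 + 4*832)/(-1773166) = 2617803 + (92 + 3328)*(-1/1773166) = 2617803 + 3420*(-1/1773166) = 2617803 - 1710/886583 = 2320899635439/886583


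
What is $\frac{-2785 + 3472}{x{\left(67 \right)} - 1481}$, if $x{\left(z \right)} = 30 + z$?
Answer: $- \frac{687}{1384} \approx -0.49639$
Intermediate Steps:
$\frac{-2785 + 3472}{x{\left(67 \right)} - 1481} = \frac{-2785 + 3472}{\left(30 + 67\right) - 1481} = \frac{687}{97 - 1481} = \frac{687}{-1384} = 687 \left(- \frac{1}{1384}\right) = - \frac{687}{1384}$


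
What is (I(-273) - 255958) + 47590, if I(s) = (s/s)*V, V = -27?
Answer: -208395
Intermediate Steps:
I(s) = -27 (I(s) = (s/s)*(-27) = 1*(-27) = -27)
(I(-273) - 255958) + 47590 = (-27 - 255958) + 47590 = -255985 + 47590 = -208395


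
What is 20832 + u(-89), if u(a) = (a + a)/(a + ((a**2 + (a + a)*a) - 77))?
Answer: 491572526/23597 ≈ 20832.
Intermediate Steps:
u(a) = 2*a/(-77 + a + 3*a**2) (u(a) = (2*a)/(a + ((a**2 + (2*a)*a) - 77)) = (2*a)/(a + ((a**2 + 2*a**2) - 77)) = (2*a)/(a + (3*a**2 - 77)) = (2*a)/(a + (-77 + 3*a**2)) = (2*a)/(-77 + a + 3*a**2) = 2*a/(-77 + a + 3*a**2))
20832 + u(-89) = 20832 + 2*(-89)/(-77 - 89 + 3*(-89)**2) = 20832 + 2*(-89)/(-77 - 89 + 3*7921) = 20832 + 2*(-89)/(-77 - 89 + 23763) = 20832 + 2*(-89)/23597 = 20832 + 2*(-89)*(1/23597) = 20832 - 178/23597 = 491572526/23597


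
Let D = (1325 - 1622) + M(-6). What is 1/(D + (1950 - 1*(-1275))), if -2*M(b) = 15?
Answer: 2/5841 ≈ 0.00034241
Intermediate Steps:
M(b) = -15/2 (M(b) = -½*15 = -15/2)
D = -609/2 (D = (1325 - 1622) - 15/2 = -297 - 15/2 = -609/2 ≈ -304.50)
1/(D + (1950 - 1*(-1275))) = 1/(-609/2 + (1950 - 1*(-1275))) = 1/(-609/2 + (1950 + 1275)) = 1/(-609/2 + 3225) = 1/(5841/2) = 2/5841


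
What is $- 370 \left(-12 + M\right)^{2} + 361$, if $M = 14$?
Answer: $-1119$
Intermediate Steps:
$- 370 \left(-12 + M\right)^{2} + 361 = - 370 \left(-12 + 14\right)^{2} + 361 = - 370 \cdot 2^{2} + 361 = \left(-370\right) 4 + 361 = -1480 + 361 = -1119$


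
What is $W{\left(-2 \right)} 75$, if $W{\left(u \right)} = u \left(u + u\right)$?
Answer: $600$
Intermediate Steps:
$W{\left(u \right)} = 2 u^{2}$ ($W{\left(u \right)} = u 2 u = 2 u^{2}$)
$W{\left(-2 \right)} 75 = 2 \left(-2\right)^{2} \cdot 75 = 2 \cdot 4 \cdot 75 = 8 \cdot 75 = 600$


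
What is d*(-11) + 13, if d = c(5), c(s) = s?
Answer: -42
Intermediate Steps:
d = 5
d*(-11) + 13 = 5*(-11) + 13 = -55 + 13 = -42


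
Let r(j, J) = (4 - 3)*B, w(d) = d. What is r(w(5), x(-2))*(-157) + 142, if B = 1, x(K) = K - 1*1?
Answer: -15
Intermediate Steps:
x(K) = -1 + K (x(K) = K - 1 = -1 + K)
r(j, J) = 1 (r(j, J) = (4 - 3)*1 = 1*1 = 1)
r(w(5), x(-2))*(-157) + 142 = 1*(-157) + 142 = -157 + 142 = -15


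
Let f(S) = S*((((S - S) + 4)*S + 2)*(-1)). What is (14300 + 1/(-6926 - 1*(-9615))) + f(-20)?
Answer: 34257861/2689 ≈ 12740.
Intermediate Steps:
f(S) = S*(-2 - 4*S) (f(S) = S*(((0 + 4)*S + 2)*(-1)) = S*((4*S + 2)*(-1)) = S*((2 + 4*S)*(-1)) = S*(-2 - 4*S))
(14300 + 1/(-6926 - 1*(-9615))) + f(-20) = (14300 + 1/(-6926 - 1*(-9615))) - 2*(-20)*(1 + 2*(-20)) = (14300 + 1/(-6926 + 9615)) - 2*(-20)*(1 - 40) = (14300 + 1/2689) - 2*(-20)*(-39) = (14300 + 1/2689) - 1560 = 38452701/2689 - 1560 = 34257861/2689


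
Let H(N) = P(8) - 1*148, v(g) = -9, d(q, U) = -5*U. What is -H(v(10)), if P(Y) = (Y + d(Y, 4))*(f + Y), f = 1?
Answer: 256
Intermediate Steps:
P(Y) = (1 + Y)*(-20 + Y) (P(Y) = (Y - 5*4)*(1 + Y) = (Y - 20)*(1 + Y) = (-20 + Y)*(1 + Y) = (1 + Y)*(-20 + Y))
H(N) = -256 (H(N) = (-20 + 8² - 19*8) - 1*148 = (-20 + 64 - 152) - 148 = -108 - 148 = -256)
-H(v(10)) = -1*(-256) = 256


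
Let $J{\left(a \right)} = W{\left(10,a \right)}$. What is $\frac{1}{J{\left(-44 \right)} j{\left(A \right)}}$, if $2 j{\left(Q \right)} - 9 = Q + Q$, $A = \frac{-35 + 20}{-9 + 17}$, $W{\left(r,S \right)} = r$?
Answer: $\frac{4}{105} \approx 0.038095$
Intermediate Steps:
$J{\left(a \right)} = 10$
$A = - \frac{15}{8} \approx -1.875$
$j{\left(Q \right)} = \frac{9}{2} + Q$ ($j{\left(Q \right)} = \frac{9}{2} + \frac{Q + Q}{2} = \frac{9}{2} + \frac{2 Q}{2} = \frac{9}{2} + Q$)
$\frac{1}{J{\left(-44 \right)} j{\left(A \right)}} = \frac{1}{10 \left(\frac{9}{2} - \frac{15}{8}\right)} = \frac{1}{10 \cdot \frac{21}{8}} = \frac{1}{10} \cdot \frac{8}{21} = \frac{4}{105}$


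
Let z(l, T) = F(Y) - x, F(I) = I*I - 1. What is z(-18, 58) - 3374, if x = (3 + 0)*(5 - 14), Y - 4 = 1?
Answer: -3323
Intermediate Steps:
Y = 5 (Y = 4 + 1 = 5)
F(I) = -1 + I² (F(I) = I² - 1 = -1 + I²)
x = -27 (x = 3*(-9) = -27)
z(l, T) = 51 (z(l, T) = (-1 + 5²) - 1*(-27) = (-1 + 25) + 27 = 24 + 27 = 51)
z(-18, 58) - 3374 = 51 - 3374 = -3323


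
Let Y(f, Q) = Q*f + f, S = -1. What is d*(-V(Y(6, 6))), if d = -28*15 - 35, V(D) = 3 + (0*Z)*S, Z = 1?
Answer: 1365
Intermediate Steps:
Y(f, Q) = f + Q*f
V(D) = 3 (V(D) = 3 + (0*1)*(-1) = 3 + 0*(-1) = 3 + 0 = 3)
d = -455 (d = -420 - 35 = -455)
d*(-V(Y(6, 6))) = -(-455)*3 = -455*(-3) = 1365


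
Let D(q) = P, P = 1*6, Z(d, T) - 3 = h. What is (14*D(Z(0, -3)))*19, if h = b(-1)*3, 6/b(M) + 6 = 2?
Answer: 1596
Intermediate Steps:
b(M) = -3/2 (b(M) = 6/(-6 + 2) = 6/(-4) = 6*(-1/4) = -3/2)
h = -9/2 (h = -3/2*3 = -9/2 ≈ -4.5000)
Z(d, T) = -3/2 (Z(d, T) = 3 - 9/2 = -3/2)
P = 6
D(q) = 6
(14*D(Z(0, -3)))*19 = (14*6)*19 = 84*19 = 1596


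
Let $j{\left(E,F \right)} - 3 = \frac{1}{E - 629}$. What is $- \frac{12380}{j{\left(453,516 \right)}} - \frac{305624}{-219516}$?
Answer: $- \frac{10866771778}{2629203} \approx -4133.1$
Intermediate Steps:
$j{\left(E,F \right)} = 3 + \frac{1}{-629 + E}$ ($j{\left(E,F \right)} = 3 + \frac{1}{E - 629} = 3 + \frac{1}{-629 + E}$)
$- \frac{12380}{j{\left(453,516 \right)}} - \frac{305624}{-219516} = - \frac{12380}{\frac{1}{-629 + 453} \left(-1886 + 3 \cdot 453\right)} - \frac{305624}{-219516} = - \frac{12380}{\frac{1}{-176} \left(-1886 + 1359\right)} - - \frac{6946}{4989} = - \frac{12380}{\left(- \frac{1}{176}\right) \left(-527\right)} + \frac{6946}{4989} = - \frac{12380}{\frac{527}{176}} + \frac{6946}{4989} = \left(-12380\right) \frac{176}{527} + \frac{6946}{4989} = - \frac{2178880}{527} + \frac{6946}{4989} = - \frac{10866771778}{2629203}$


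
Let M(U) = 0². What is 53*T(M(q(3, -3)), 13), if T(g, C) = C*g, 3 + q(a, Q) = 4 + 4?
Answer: 0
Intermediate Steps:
q(a, Q) = 5 (q(a, Q) = -3 + (4 + 4) = -3 + 8 = 5)
M(U) = 0
53*T(M(q(3, -3)), 13) = 53*(13*0) = 53*0 = 0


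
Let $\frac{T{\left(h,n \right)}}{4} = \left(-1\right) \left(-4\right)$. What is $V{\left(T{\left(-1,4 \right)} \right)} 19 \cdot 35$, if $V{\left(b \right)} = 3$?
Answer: $1995$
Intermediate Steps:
$T{\left(h,n \right)} = 16$ ($T{\left(h,n \right)} = 4 \left(\left(-1\right) \left(-4\right)\right) = 4 \cdot 4 = 16$)
$V{\left(T{\left(-1,4 \right)} \right)} 19 \cdot 35 = 3 \cdot 19 \cdot 35 = 57 \cdot 35 = 1995$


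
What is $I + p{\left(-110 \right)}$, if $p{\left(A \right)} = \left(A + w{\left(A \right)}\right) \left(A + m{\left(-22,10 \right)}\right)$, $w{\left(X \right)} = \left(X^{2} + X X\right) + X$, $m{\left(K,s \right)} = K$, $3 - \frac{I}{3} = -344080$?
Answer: $-2133111$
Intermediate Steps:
$I = 1032249$ ($I = 9 - -1032240 = 9 + 1032240 = 1032249$)
$w{\left(X \right)} = X + 2 X^{2}$ ($w{\left(X \right)} = \left(X^{2} + X^{2}\right) + X = 2 X^{2} + X = X + 2 X^{2}$)
$p{\left(A \right)} = \left(-22 + A\right) \left(A + A \left(1 + 2 A\right)\right)$ ($p{\left(A \right)} = \left(A + A \left(1 + 2 A\right)\right) \left(A - 22\right) = \left(A + A \left(1 + 2 A\right)\right) \left(-22 + A\right) = \left(-22 + A\right) \left(A + A \left(1 + 2 A\right)\right)$)
$I + p{\left(-110 \right)} = 1032249 + 2 \left(-110\right) \left(-22 + \left(-110\right)^{2} - -2310\right) = 1032249 + 2 \left(-110\right) \left(-22 + 12100 + 2310\right) = 1032249 + 2 \left(-110\right) 14388 = 1032249 - 3165360 = -2133111$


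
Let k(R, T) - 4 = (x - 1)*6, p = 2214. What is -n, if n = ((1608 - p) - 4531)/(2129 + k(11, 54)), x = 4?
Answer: 5137/2151 ≈ 2.3882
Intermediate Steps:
k(R, T) = 22 (k(R, T) = 4 + (4 - 1)*6 = 4 + 3*6 = 4 + 18 = 22)
n = -5137/2151 (n = ((1608 - 1*2214) - 4531)/(2129 + 22) = ((1608 - 2214) - 4531)/2151 = (-606 - 4531)*(1/2151) = -5137*1/2151 = -5137/2151 ≈ -2.3882)
-n = -1*(-5137/2151) = 5137/2151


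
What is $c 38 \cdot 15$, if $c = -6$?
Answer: $-3420$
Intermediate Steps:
$c 38 \cdot 15 = \left(-6\right) 38 \cdot 15 = \left(-228\right) 15 = -3420$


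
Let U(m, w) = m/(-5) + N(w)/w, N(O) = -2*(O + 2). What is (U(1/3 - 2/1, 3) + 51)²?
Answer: 2304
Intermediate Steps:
N(O) = -4 - 2*O (N(O) = -2*(2 + O) = -4 - 2*O)
U(m, w) = -m/5 + (-4 - 2*w)/w (U(m, w) = m/(-5) + (-4 - 2*w)/w = m*(-⅕) + (-4 - 2*w)/w = -m/5 + (-4 - 2*w)/w)
(U(1/3 - 2/1, 3) + 51)² = ((-2 - 4/3 - (1/3 - 2/1)/5) + 51)² = ((-2 - 4*⅓ - (1*(⅓) - 2*1)/5) + 51)² = ((-2 - 4/3 - (⅓ - 2)/5) + 51)² = ((-2 - 4/3 - ⅕*(-5/3)) + 51)² = ((-2 - 4/3 + ⅓) + 51)² = (-3 + 51)² = 48² = 2304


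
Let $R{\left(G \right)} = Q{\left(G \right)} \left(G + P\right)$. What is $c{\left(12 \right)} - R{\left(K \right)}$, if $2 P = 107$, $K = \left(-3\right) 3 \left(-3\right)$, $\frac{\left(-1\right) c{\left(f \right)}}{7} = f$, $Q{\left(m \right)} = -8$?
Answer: $560$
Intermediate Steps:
$c{\left(f \right)} = - 7 f$
$K = 27$ ($K = \left(-9\right) \left(-3\right) = 27$)
$P = \frac{107}{2}$ ($P = \frac{1}{2} \cdot 107 = \frac{107}{2} \approx 53.5$)
$R{\left(G \right)} = -428 - 8 G$ ($R{\left(G \right)} = - 8 \left(G + \frac{107}{2}\right) = - 8 \left(\frac{107}{2} + G\right) = -428 - 8 G$)
$c{\left(12 \right)} - R{\left(K \right)} = \left(-7\right) 12 - \left(-428 - 216\right) = -84 - \left(-428 - 216\right) = -84 - -644 = -84 + 644 = 560$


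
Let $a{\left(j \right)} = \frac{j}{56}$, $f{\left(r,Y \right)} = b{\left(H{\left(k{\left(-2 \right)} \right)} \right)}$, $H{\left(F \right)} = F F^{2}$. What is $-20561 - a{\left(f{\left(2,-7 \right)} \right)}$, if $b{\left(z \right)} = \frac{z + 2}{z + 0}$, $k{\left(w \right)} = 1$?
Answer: $- \frac{1151419}{56} \approx -20561.0$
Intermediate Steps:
$H{\left(F \right)} = F^{3}$
$b{\left(z \right)} = \frac{2 + z}{z}$
$f{\left(r,Y \right)} = 3$ ($f{\left(r,Y \right)} = \frac{2 + 1^{3}}{1^{3}} = \frac{2 + 1}{1} = 1 \cdot 3 = 3$)
$a{\left(j \right)} = \frac{j}{56}$ ($a{\left(j \right)} = j \frac{1}{56} = \frac{j}{56}$)
$-20561 - a{\left(f{\left(2,-7 \right)} \right)} = -20561 - \frac{1}{56} \cdot 3 = -20561 - \frac{3}{56} = - \frac{1151419}{56}$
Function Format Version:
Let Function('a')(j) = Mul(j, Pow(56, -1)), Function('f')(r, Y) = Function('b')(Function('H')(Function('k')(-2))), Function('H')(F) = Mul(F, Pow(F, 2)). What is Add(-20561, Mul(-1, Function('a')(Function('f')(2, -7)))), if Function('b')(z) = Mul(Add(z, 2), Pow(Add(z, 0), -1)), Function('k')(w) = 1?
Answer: Rational(-1151419, 56) ≈ -20561.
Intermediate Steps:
Function('H')(F) = Pow(F, 3)
Function('b')(z) = Mul(Pow(z, -1), Add(2, z)) (Function('b')(z) = Mul(Add(2, z), Pow(z, -1)) = Mul(Pow(z, -1), Add(2, z)))
Function('f')(r, Y) = 3 (Function('f')(r, Y) = Mul(Pow(Pow(1, 3), -1), Add(2, Pow(1, 3))) = Mul(Pow(1, -1), Add(2, 1)) = Mul(1, 3) = 3)
Function('a')(j) = Mul(Rational(1, 56), j) (Function('a')(j) = Mul(j, Rational(1, 56)) = Mul(Rational(1, 56), j))
Add(-20561, Mul(-1, Function('a')(Function('f')(2, -7)))) = Add(-20561, Mul(-1, Mul(Rational(1, 56), 3))) = Add(-20561, Mul(-1, Rational(3, 56))) = Add(-20561, Rational(-3, 56)) = Rational(-1151419, 56)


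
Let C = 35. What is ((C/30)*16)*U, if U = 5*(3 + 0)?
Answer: 280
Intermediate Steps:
U = 15 (U = 5*3 = 15)
((C/30)*16)*U = ((35/30)*16)*15 = ((35*(1/30))*16)*15 = ((7/6)*16)*15 = (56/3)*15 = 280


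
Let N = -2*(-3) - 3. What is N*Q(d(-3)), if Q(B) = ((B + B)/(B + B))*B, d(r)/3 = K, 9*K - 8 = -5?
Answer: 3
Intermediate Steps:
K = ⅓ (K = 8/9 + (⅑)*(-5) = 8/9 - 5/9 = ⅓ ≈ 0.33333)
d(r) = 1 (d(r) = 3*(⅓) = 1)
Q(B) = B (Q(B) = ((2*B)/((2*B)))*B = ((2*B)*(1/(2*B)))*B = 1*B = B)
N = 3 (N = 6 - 3 = 3)
N*Q(d(-3)) = 3*1 = 3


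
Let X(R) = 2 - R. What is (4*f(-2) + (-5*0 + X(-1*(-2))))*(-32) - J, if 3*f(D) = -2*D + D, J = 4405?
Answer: -13471/3 ≈ -4490.3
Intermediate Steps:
f(D) = -D/3 (f(D) = (-2*D + D)/3 = (-D)/3 = -D/3)
(4*f(-2) + (-5*0 + X(-1*(-2))))*(-32) - J = (4*(-⅓*(-2)) + (-5*0 + (2 - (-1)*(-2))))*(-32) - 1*4405 = (4*(⅔) + (0 + (2 - 1*2)))*(-32) - 4405 = (8/3 + (0 + (2 - 2)))*(-32) - 4405 = (8/3 + (0 + 0))*(-32) - 4405 = (8/3 + 0)*(-32) - 4405 = (8/3)*(-32) - 4405 = -256/3 - 4405 = -13471/3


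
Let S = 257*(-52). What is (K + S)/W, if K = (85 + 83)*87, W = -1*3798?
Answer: -626/1899 ≈ -0.32965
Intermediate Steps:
W = -3798
S = -13364
K = 14616 (K = 168*87 = 14616)
(K + S)/W = (14616 - 13364)/(-3798) = 1252*(-1/3798) = -626/1899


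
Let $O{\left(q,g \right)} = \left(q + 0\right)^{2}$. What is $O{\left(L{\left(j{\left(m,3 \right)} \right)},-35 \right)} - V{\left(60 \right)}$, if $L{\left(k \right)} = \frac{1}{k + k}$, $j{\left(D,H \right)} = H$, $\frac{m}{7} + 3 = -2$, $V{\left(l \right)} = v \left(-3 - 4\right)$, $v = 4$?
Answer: $\frac{1009}{36} \approx 28.028$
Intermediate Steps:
$V{\left(l \right)} = -28$ ($V{\left(l \right)} = 4 \left(-3 - 4\right) = 4 \left(-7\right) = -28$)
$m = -35$ ($m = -21 + 7 \left(-2\right) = -21 - 14 = -35$)
$L{\left(k \right)} = \frac{1}{2 k}$
$O{\left(q,g \right)} = q^{2}$
$O{\left(L{\left(j{\left(m,3 \right)} \right)},-35 \right)} - V{\left(60 \right)} = \left(\frac{1}{2 \cdot 3}\right)^{2} - -28 = \left(\frac{1}{2} \cdot \frac{1}{3}\right)^{2} + 28 = \left(\frac{1}{6}\right)^{2} + 28 = \frac{1}{36} + 28 = \frac{1009}{36}$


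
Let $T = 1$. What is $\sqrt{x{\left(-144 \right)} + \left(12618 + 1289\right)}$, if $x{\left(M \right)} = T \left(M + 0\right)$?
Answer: $\sqrt{13763} \approx 117.32$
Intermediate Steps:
$x{\left(M \right)} = M$ ($x{\left(M \right)} = 1 \left(M + 0\right) = 1 M = M$)
$\sqrt{x{\left(-144 \right)} + \left(12618 + 1289\right)} = \sqrt{-144 + \left(12618 + 1289\right)} = \sqrt{-144 + 13907} = \sqrt{13763}$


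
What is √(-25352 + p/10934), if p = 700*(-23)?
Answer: 3*I*√1718292158/781 ≈ 159.23*I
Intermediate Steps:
p = -16100
√(-25352 + p/10934) = √(-25352 - 16100/10934) = √(-25352 - 16100*1/10934) = √(-25352 - 1150/781) = √(-19801062/781) = 3*I*√1718292158/781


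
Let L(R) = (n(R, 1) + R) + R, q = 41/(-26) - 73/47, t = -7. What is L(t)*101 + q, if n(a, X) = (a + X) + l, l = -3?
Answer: -2842531/1222 ≈ -2326.1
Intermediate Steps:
q = -3825/1222 (q = 41*(-1/26) - 73*1/47 = -41/26 - 73/47 = -3825/1222 ≈ -3.1301)
n(a, X) = -3 + X + a (n(a, X) = (a + X) - 3 = (X + a) - 3 = -3 + X + a)
L(R) = -2 + 3*R (L(R) = ((-3 + 1 + R) + R) + R = ((-2 + R) + R) + R = (-2 + 2*R) + R = -2 + 3*R)
L(t)*101 + q = (-2 + 3*(-7))*101 - 3825/1222 = (-2 - 21)*101 - 3825/1222 = -23*101 - 3825/1222 = -2323 - 3825/1222 = -2842531/1222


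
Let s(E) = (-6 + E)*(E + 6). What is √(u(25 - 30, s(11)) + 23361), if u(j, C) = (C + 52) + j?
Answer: √23493 ≈ 153.27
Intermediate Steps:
s(E) = (-6 + E)*(6 + E)
u(j, C) = 52 + C + j (u(j, C) = (52 + C) + j = 52 + C + j)
√(u(25 - 30, s(11)) + 23361) = √((52 + (-36 + 11²) + (25 - 30)) + 23361) = √((52 + (-36 + 121) - 5) + 23361) = √((52 + 85 - 5) + 23361) = √(132 + 23361) = √23493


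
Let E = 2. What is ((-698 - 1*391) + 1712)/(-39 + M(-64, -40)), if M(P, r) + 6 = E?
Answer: -623/43 ≈ -14.488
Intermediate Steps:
M(P, r) = -4 (M(P, r) = -6 + 2 = -4)
((-698 - 1*391) + 1712)/(-39 + M(-64, -40)) = ((-698 - 1*391) + 1712)/(-39 - 4) = ((-698 - 391) + 1712)/(-43) = (-1089 + 1712)*(-1/43) = 623*(-1/43) = -623/43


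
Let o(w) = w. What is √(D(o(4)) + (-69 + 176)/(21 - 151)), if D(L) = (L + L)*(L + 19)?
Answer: √3095690/130 ≈ 13.534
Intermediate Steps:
D(L) = 2*L*(19 + L) (D(L) = (2*L)*(19 + L) = 2*L*(19 + L))
√(D(o(4)) + (-69 + 176)/(21 - 151)) = √(2*4*(19 + 4) + (-69 + 176)/(21 - 151)) = √(2*4*23 + 107/(-130)) = √(184 + 107*(-1/130)) = √(184 - 107/130) = √(23813/130) = √3095690/130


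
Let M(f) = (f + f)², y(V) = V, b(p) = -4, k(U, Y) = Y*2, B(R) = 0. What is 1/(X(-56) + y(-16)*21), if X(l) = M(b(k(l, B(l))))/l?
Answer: -7/2360 ≈ -0.0029661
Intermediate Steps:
k(U, Y) = 2*Y
M(f) = 4*f² (M(f) = (2*f)² = 4*f²)
X(l) = 64/l (X(l) = (4*(-4)²)/l = (4*16)/l = 64/l)
1/(X(-56) + y(-16)*21) = 1/(64/(-56) - 16*21) = 1/(64*(-1/56) - 336) = 1/(-8/7 - 336) = 1/(-2360/7) = -7/2360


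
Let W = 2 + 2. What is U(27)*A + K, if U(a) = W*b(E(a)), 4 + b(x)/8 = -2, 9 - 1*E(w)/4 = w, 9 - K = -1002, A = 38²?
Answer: -276237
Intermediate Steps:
A = 1444
K = 1011 (K = 9 - 1*(-1002) = 9 + 1002 = 1011)
E(w) = 36 - 4*w
W = 4
b(x) = -48 (b(x) = -32 + 8*(-2) = -32 - 16 = -48)
U(a) = -192 (U(a) = 4*(-48) = -192)
U(27)*A + K = -192*1444 + 1011 = -277248 + 1011 = -276237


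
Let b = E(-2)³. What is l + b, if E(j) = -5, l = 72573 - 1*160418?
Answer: -87970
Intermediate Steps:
l = -87845 (l = 72573 - 160418 = -87845)
b = -125 (b = (-5)³ = -125)
l + b = -87845 - 125 = -87970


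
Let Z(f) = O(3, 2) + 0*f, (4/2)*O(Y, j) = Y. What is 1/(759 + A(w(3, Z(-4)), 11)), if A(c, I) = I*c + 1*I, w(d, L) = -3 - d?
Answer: 1/704 ≈ 0.0014205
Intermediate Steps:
O(Y, j) = Y/2
Z(f) = 3/2 (Z(f) = (½)*3 + 0*f = 3/2 + 0 = 3/2)
A(c, I) = I + I*c (A(c, I) = I*c + I = I + I*c)
1/(759 + A(w(3, Z(-4)), 11)) = 1/(759 + 11*(1 + (-3 - 1*3))) = 1/(759 + 11*(1 + (-3 - 3))) = 1/(759 + 11*(1 - 6)) = 1/(759 + 11*(-5)) = 1/(759 - 55) = 1/704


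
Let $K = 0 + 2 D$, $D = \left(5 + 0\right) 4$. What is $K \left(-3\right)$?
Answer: $-120$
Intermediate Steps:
$D = 20$ ($D = 5 \cdot 4 = 20$)
$K = 40$ ($K = 0 + 2 \cdot 20 = 0 + 40 = 40$)
$K \left(-3\right) = 40 \left(-3\right) = -120$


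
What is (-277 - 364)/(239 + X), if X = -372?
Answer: 641/133 ≈ 4.8195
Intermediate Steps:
(-277 - 364)/(239 + X) = (-277 - 364)/(239 - 372) = -641/(-133) = -641*(-1/133) = 641/133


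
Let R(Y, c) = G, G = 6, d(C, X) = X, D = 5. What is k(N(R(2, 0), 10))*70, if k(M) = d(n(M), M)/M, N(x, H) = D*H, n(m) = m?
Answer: 70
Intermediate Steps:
R(Y, c) = 6
N(x, H) = 5*H
k(M) = 1 (k(M) = M/M = 1)
k(N(R(2, 0), 10))*70 = 1*70 = 70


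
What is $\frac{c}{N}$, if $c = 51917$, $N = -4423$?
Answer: $- \frac{51917}{4423} \approx -11.738$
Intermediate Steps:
$\frac{c}{N} = \frac{51917}{-4423} = 51917 \left(- \frac{1}{4423}\right) = - \frac{51917}{4423}$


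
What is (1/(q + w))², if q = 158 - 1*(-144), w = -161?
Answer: 1/19881 ≈ 5.0299e-5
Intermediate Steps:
q = 302 (q = 158 + 144 = 302)
(1/(q + w))² = (1/(302 - 161))² = (1/141)² = 1/19881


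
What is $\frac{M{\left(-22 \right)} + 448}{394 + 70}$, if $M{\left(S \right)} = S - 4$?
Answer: $\frac{211}{232} \approx 0.90948$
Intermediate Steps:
$M{\left(S \right)} = -4 + S$
$\frac{M{\left(-22 \right)} + 448}{394 + 70} = \frac{\left(-4 - 22\right) + 448}{394 + 70} = \frac{-26 + 448}{464} = 422 \cdot \frac{1}{464} = \frac{211}{232}$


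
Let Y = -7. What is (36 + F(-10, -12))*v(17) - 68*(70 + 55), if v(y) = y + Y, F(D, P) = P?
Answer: -8260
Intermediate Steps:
v(y) = -7 + y (v(y) = y - 7 = -7 + y)
(36 + F(-10, -12))*v(17) - 68*(70 + 55) = (36 - 12)*(-7 + 17) - 68*(70 + 55) = 24*10 - 68*125 = 240 - 8500 = -8260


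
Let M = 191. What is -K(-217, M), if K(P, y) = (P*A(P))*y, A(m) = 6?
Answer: 248682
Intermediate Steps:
K(P, y) = 6*P*y (K(P, y) = (P*6)*y = (6*P)*y = 6*P*y)
-K(-217, M) = -6*(-217)*191 = -1*(-248682) = 248682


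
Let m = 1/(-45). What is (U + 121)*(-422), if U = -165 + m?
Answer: 835982/45 ≈ 18577.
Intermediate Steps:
m = -1/45 ≈ -0.022222
U = -7426/45 (U = -165 - 1/45 = -7426/45 ≈ -165.02)
(U + 121)*(-422) = (-7426/45 + 121)*(-422) = -1981/45*(-422) = 835982/45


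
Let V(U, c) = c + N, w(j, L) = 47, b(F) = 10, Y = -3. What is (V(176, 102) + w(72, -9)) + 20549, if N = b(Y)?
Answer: 20708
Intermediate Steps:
N = 10
V(U, c) = 10 + c (V(U, c) = c + 10 = 10 + c)
(V(176, 102) + w(72, -9)) + 20549 = ((10 + 102) + 47) + 20549 = (112 + 47) + 20549 = 159 + 20549 = 20708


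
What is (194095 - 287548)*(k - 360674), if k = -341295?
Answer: 65601108957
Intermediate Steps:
(194095 - 287548)*(k - 360674) = (194095 - 287548)*(-341295 - 360674) = -93453*(-701969) = 65601108957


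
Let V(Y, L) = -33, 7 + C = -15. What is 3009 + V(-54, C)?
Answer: 2976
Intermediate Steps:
C = -22 (C = -7 - 15 = -22)
3009 + V(-54, C) = 3009 - 33 = 2976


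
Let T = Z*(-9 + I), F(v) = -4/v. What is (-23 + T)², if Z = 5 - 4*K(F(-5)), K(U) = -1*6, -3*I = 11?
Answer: 1371241/9 ≈ 1.5236e+5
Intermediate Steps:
I = -11/3 (I = -⅓*11 = -11/3 ≈ -3.6667)
K(U) = -6
Z = 29 (Z = 5 - 4*(-6) = 5 + 24 = 29)
T = -1102/3 (T = 29*(-9 - 11/3) = 29*(-38/3) = -1102/3 ≈ -367.33)
(-23 + T)² = (-23 - 1102/3)² = (-1171/3)² = 1371241/9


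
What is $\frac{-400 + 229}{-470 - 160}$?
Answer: $\frac{19}{70} \approx 0.27143$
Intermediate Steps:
$\frac{-400 + 229}{-470 - 160} = - \frac{171}{-470 - 160} = - \frac{171}{-630} = \left(-171\right) \left(- \frac{1}{630}\right) = \frac{19}{70}$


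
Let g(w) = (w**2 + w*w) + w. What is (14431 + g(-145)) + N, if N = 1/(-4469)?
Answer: 251765583/4469 ≈ 56336.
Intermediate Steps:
N = -1/4469 ≈ -0.00022376
g(w) = w + 2*w**2 (g(w) = (w**2 + w**2) + w = 2*w**2 + w = w + 2*w**2)
(14431 + g(-145)) + N = (14431 - 145*(1 + 2*(-145))) - 1/4469 = (14431 - 145*(1 - 290)) - 1/4469 = (14431 - 145*(-289)) - 1/4469 = (14431 + 41905) - 1/4469 = 56336 - 1/4469 = 251765583/4469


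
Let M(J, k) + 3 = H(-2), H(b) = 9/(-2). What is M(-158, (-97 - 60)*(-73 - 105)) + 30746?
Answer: 61477/2 ≈ 30739.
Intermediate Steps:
H(b) = -9/2 (H(b) = 9*(-1/2) = -9/2)
M(J, k) = -15/2 (M(J, k) = -3 - 9/2 = -15/2)
M(-158, (-97 - 60)*(-73 - 105)) + 30746 = -15/2 + 30746 = 61477/2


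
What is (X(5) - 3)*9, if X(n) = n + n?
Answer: 63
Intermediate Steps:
X(n) = 2*n
(X(5) - 3)*9 = (2*5 - 3)*9 = (10 - 3)*9 = 7*9 = 63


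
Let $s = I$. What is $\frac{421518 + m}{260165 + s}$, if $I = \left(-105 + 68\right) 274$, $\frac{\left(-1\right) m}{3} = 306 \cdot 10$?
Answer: $\frac{412338}{250027} \approx 1.6492$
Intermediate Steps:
$m = -9180$ ($m = - 3 \cdot 306 \cdot 10 = \left(-3\right) 3060 = -9180$)
$I = -10138$ ($I = \left(-37\right) 274 = -10138$)
$s = -10138$
$\frac{421518 + m}{260165 + s} = \frac{421518 - 9180}{260165 - 10138} = \frac{412338}{250027}$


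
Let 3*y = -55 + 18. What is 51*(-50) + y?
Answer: -7687/3 ≈ -2562.3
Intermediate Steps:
y = -37/3 (y = (-55 + 18)/3 = (⅓)*(-37) = -37/3 ≈ -12.333)
51*(-50) + y = 51*(-50) - 37/3 = -2550 - 37/3 = -7687/3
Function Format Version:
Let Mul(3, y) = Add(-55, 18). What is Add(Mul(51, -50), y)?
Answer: Rational(-7687, 3) ≈ -2562.3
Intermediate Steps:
y = Rational(-37, 3) (y = Mul(Rational(1, 3), Add(-55, 18)) = Mul(Rational(1, 3), -37) = Rational(-37, 3) ≈ -12.333)
Add(Mul(51, -50), y) = Add(Mul(51, -50), Rational(-37, 3)) = Add(-2550, Rational(-37, 3)) = Rational(-7687, 3)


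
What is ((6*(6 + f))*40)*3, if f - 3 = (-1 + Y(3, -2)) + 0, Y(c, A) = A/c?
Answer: 5280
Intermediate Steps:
f = 4/3 (f = 3 + ((-1 - 2/3) + 0) = 3 + ((-1 - 2*⅓) + 0) = 3 + ((-1 - ⅔) + 0) = 3 + (-5/3 + 0) = 3 - 5/3 = 4/3 ≈ 1.3333)
((6*(6 + f))*40)*3 = ((6*(6 + 4/3))*40)*3 = ((6*(22/3))*40)*3 = (44*40)*3 = 1760*3 = 5280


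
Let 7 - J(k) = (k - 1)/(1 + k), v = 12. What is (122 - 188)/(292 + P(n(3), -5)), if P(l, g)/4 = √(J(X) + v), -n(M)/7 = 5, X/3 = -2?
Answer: -12045/53114 + 33*√110/26557 ≈ -0.21374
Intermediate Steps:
X = -6 (X = 3*(-2) = -6)
J(k) = 7 - (-1 + k)/(1 + k) (J(k) = 7 - (k - 1)/(1 + k) = 7 - (-1 + k)/(1 + k))
n(M) = -35 (n(M) = -7*5 = -35)
P(l, g) = 8*√110/5 (P(l, g) = 4*√(2*(4 + 3*(-6))/(1 - 6) + 12) = 4*√(2*(4 - 18)/(-5) + 12) = 4*√(2*(-⅕)*(-14) + 12) = 4*√(28/5 + 12) = 4*√(88/5) = 4*(2*√110/5) = 8*√110/5)
(122 - 188)/(292 + P(n(3), -5)) = (122 - 188)/(292 + 8*√110/5) = -66/(292 + 8*√110/5)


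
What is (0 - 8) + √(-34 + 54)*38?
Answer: -8 + 76*√5 ≈ 161.94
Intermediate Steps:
(0 - 8) + √(-34 + 54)*38 = -8 + √20*38 = -8 + (2*√5)*38 = -8 + 76*√5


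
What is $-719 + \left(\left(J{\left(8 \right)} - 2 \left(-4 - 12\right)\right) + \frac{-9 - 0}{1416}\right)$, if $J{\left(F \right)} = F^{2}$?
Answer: $- \frac{294059}{472} \approx -623.01$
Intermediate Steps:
$-719 + \left(\left(J{\left(8 \right)} - 2 \left(-4 - 12\right)\right) + \frac{-9 - 0}{1416}\right) = -719 + \left(\left(8^{2} - 2 \left(-4 - 12\right)\right) + \frac{-9 - 0}{1416}\right) = -719 + \left(\left(64 - -32\right) + \left(-9 + 0\right) \frac{1}{1416}\right) = -719 + \left(\left(64 + 32\right) - \frac{3}{472}\right) = -719 + \left(96 - \frac{3}{472}\right) = -719 + \frac{45309}{472} = - \frac{294059}{472}$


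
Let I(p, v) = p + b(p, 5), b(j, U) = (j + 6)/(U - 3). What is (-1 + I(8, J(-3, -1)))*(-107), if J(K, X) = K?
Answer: -1498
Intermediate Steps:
b(j, U) = (6 + j)/(-3 + U)
I(p, v) = 3 + 3*p/2 (I(p, v) = p + (6 + p)/(-3 + 5) = p + (6 + p)/2 = p + (3 + p/2) = 3 + 3*p/2)
(-1 + I(8, J(-3, -1)))*(-107) = (-1 + (3 + (3/2)*8))*(-107) = (-1 + (3 + 12))*(-107) = (-1 + 15)*(-107) = 14*(-107) = -1498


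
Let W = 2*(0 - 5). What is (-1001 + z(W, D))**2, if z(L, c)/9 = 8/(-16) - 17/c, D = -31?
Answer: 3848341225/3844 ≈ 1.0011e+6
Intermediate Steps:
W = -10 (W = 2*(-5) = -10)
z(L, c) = -9/2 - 153/c (z(L, c) = 9*(8/(-16) - 17/c) = 9*(8*(-1/16) - 17/c) = 9*(-1/2 - 17/c) = -9/2 - 153/c)
(-1001 + z(W, D))**2 = (-1001 + (-9/2 - 153/(-31)))**2 = (-1001 + (-9/2 - 153*(-1/31)))**2 = (-1001 + (-9/2 + 153/31))**2 = (-1001 + 27/62)**2 = (-62035/62)**2 = 3848341225/3844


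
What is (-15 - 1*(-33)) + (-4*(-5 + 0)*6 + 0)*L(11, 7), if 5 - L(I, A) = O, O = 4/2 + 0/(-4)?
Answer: 378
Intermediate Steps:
O = 2 (O = 4*(1/2) + 0*(-1/4) = 2 + 0 = 2)
L(I, A) = 3 (L(I, A) = 5 - 1*2 = 5 - 2 = 3)
(-15 - 1*(-33)) + (-4*(-5 + 0)*6 + 0)*L(11, 7) = (-15 - 1*(-33)) + (-4*(-5 + 0)*6 + 0)*3 = (-15 + 33) + (-4*(-5)*6 + 0)*3 = 18 + (20*6 + 0)*3 = 18 + (120 + 0)*3 = 18 + 120*3 = 18 + 360 = 378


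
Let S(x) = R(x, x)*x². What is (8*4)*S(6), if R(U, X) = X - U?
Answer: 0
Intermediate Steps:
S(x) = 0 (S(x) = (x - x)*x² = 0*x² = 0)
(8*4)*S(6) = (8*4)*0 = 32*0 = 0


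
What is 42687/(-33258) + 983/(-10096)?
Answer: -77276761/55962128 ≈ -1.3809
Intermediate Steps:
42687/(-33258) + 983/(-10096) = 42687*(-1/33258) + 983*(-1/10096) = -14229/11086 - 983/10096 = -77276761/55962128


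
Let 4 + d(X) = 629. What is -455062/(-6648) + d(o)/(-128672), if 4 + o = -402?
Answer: 7318697833/106926432 ≈ 68.446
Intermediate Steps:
o = -406 (o = -4 - 402 = -406)
d(X) = 625 (d(X) = -4 + 629 = 625)
-455062/(-6648) + d(o)/(-128672) = -455062/(-6648) + 625/(-128672) = -455062*(-1/6648) + 625*(-1/128672) = 227531/3324 - 625/128672 = 7318697833/106926432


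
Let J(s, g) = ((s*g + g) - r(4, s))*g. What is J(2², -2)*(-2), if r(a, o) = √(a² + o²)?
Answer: -40 - 16*√2 ≈ -62.627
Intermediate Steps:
J(s, g) = g*(g - √(16 + s²) + g*s) (J(s, g) = ((s*g + g) - √(4² + s²))*g = ((g*s + g) - √(16 + s²))*g = ((g + g*s) - √(16 + s²))*g = (g - √(16 + s²) + g*s)*g = g*(g - √(16 + s²) + g*s))
J(2², -2)*(-2) = -2*(-2 - √(16 + (2²)²) - 2*2²)*(-2) = -2*(-2 - √(16 + 4²) - 2*4)*(-2) = -2*(-2 - √(16 + 16) - 8)*(-2) = -2*(-2 - √32 - 8)*(-2) = -2*(-2 - 4*√2 - 8)*(-2) = -2*(-10 - 4*√2)*(-2) = (20 + 8*√2)*(-2) = -40 - 16*√2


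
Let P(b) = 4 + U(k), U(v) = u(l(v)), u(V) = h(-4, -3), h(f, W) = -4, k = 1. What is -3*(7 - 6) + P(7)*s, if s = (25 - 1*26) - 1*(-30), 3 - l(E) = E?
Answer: -3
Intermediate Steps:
l(E) = 3 - E
u(V) = -4
U(v) = -4
P(b) = 0 (P(b) = 4 - 4 = 0)
s = 29 (s = (25 - 26) + 30 = -1 + 30 = 29)
-3*(7 - 6) + P(7)*s = -3*(7 - 6) + 0*29 = -3*1 + 0 = -3 + 0 = -3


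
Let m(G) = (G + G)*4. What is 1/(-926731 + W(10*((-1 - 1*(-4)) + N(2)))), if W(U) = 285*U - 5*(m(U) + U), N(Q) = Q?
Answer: -1/914731 ≈ -1.0932e-6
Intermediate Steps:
m(G) = 8*G (m(G) = (2*G)*4 = 8*G)
W(U) = 240*U (W(U) = 285*U - 5*(8*U + U) = 285*U - 45*U = 240*U)
1/(-926731 + W(10*((-1 - 1*(-4)) + N(2)))) = 1/(-926731 + 240*(10*((-1 - 1*(-4)) + 2))) = 1/(-926731 + 240*(10*((-1 + 4) + 2))) = 1/(-926731 + 240*(10*(3 + 2))) = 1/(-926731 + 240*(10*5)) = 1/(-926731 + 240*50) = 1/(-926731 + 12000) = 1/(-914731) = -1/914731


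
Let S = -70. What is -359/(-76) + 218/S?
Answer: 4281/2660 ≈ 1.6094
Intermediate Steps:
-359/(-76) + 218/S = -359/(-76) + 218/(-70) = -359*(-1/76) + 218*(-1/70) = 359/76 - 109/35 = 4281/2660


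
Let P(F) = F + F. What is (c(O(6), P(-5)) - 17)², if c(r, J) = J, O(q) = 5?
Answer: 729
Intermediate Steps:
P(F) = 2*F
(c(O(6), P(-5)) - 17)² = (2*(-5) - 17)² = (-10 - 17)² = (-27)² = 729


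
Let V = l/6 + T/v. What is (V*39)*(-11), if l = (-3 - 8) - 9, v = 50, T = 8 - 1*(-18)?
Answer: 30173/25 ≈ 1206.9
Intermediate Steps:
T = 26 (T = 8 + 18 = 26)
l = -20 (l = -11 - 9 = -20)
V = -211/75 (V = -20/6 + 26/50 = -20*⅙ + 26*(1/50) = -10/3 + 13/25 = -211/75 ≈ -2.8133)
(V*39)*(-11) = -211/75*39*(-11) = -2743/25*(-11) = 30173/25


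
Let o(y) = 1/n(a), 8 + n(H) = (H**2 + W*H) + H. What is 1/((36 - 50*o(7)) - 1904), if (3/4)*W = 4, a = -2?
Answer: -1/1865 ≈ -0.00053619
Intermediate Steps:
W = 16/3 (W = (4/3)*4 = 16/3 ≈ 5.3333)
n(H) = -8 + H**2 + 19*H/3 (n(H) = -8 + ((H**2 + 16*H/3) + H) = -8 + (H**2 + 19*H/3) = -8 + H**2 + 19*H/3)
o(y) = -3/50 (o(y) = 1/(-8 + (-2)**2 + (19/3)*(-2)) = 1/(-8 + 4 - 38/3) = 1/(-50/3) = -3/50)
1/((36 - 50*o(7)) - 1904) = 1/((36 - 50*(-3/50)) - 1904) = 1/((36 + 3) - 1904) = 1/(39 - 1904) = 1/(-1865) = -1/1865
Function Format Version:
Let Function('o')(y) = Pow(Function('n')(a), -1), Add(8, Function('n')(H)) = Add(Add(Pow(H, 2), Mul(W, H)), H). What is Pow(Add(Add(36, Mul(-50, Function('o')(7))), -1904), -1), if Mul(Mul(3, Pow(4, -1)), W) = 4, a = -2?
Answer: Rational(-1, 1865) ≈ -0.00053619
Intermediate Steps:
W = Rational(16, 3) (W = Mul(Rational(4, 3), 4) = Rational(16, 3) ≈ 5.3333)
Function('n')(H) = Add(-8, Pow(H, 2), Mul(Rational(19, 3), H)) (Function('n')(H) = Add(-8, Add(Add(Pow(H, 2), Mul(Rational(16, 3), H)), H)) = Add(-8, Add(Pow(H, 2), Mul(Rational(19, 3), H))) = Add(-8, Pow(H, 2), Mul(Rational(19, 3), H)))
Function('o')(y) = Rational(-3, 50) (Function('o')(y) = Pow(Add(-8, Pow(-2, 2), Mul(Rational(19, 3), -2)), -1) = Pow(Add(-8, 4, Rational(-38, 3)), -1) = Pow(Rational(-50, 3), -1) = Rational(-3, 50))
Pow(Add(Add(36, Mul(-50, Function('o')(7))), -1904), -1) = Pow(Add(Add(36, Mul(-50, Rational(-3, 50))), -1904), -1) = Pow(Add(Add(36, 3), -1904), -1) = Pow(Add(39, -1904), -1) = Pow(-1865, -1) = Rational(-1, 1865)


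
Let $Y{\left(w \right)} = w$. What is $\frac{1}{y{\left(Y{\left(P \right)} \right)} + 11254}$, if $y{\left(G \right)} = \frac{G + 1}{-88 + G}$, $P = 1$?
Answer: $\frac{87}{979096} \approx 8.8857 \cdot 10^{-5}$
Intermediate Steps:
$y{\left(G \right)} = \frac{1 + G}{-88 + G}$
$\frac{1}{y{\left(Y{\left(P \right)} \right)} + 11254} = \frac{1}{\frac{1 + 1}{-88 + 1} + 11254} = \frac{1}{\frac{1}{-87} \cdot 2 + 11254} = \frac{1}{\left(- \frac{1}{87}\right) 2 + 11254} = \frac{1}{- \frac{2}{87} + 11254} = \frac{1}{\frac{979096}{87}} = \frac{87}{979096}$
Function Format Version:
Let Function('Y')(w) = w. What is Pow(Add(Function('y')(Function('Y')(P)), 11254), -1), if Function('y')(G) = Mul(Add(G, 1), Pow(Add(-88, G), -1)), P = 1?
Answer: Rational(87, 979096) ≈ 8.8857e-5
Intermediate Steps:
Function('y')(G) = Mul(Pow(Add(-88, G), -1), Add(1, G)) (Function('y')(G) = Mul(Add(1, G), Pow(Add(-88, G), -1)) = Mul(Pow(Add(-88, G), -1), Add(1, G)))
Pow(Add(Function('y')(Function('Y')(P)), 11254), -1) = Pow(Add(Mul(Pow(Add(-88, 1), -1), Add(1, 1)), 11254), -1) = Pow(Add(Mul(Pow(-87, -1), 2), 11254), -1) = Pow(Add(Mul(Rational(-1, 87), 2), 11254), -1) = Pow(Add(Rational(-2, 87), 11254), -1) = Pow(Rational(979096, 87), -1) = Rational(87, 979096)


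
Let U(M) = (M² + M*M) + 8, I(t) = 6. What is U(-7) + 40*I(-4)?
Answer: 346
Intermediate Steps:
U(M) = 8 + 2*M² (U(M) = (M² + M²) + 8 = 2*M² + 8 = 8 + 2*M²)
U(-7) + 40*I(-4) = (8 + 2*(-7)²) + 40*6 = (8 + 2*49) + 240 = (8 + 98) + 240 = 106 + 240 = 346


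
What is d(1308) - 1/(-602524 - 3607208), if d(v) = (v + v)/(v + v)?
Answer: 4209733/4209732 ≈ 1.0000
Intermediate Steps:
d(v) = 1 (d(v) = (2*v)/((2*v)) = (2*v)*(1/(2*v)) = 1)
d(1308) - 1/(-602524 - 3607208) = 1 - 1/(-602524 - 3607208) = 1 - 1/(-4209732) = 1 - 1*(-1/4209732) = 1 + 1/4209732 = 4209733/4209732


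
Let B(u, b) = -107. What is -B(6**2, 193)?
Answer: 107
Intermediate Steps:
-B(6**2, 193) = -1*(-107) = 107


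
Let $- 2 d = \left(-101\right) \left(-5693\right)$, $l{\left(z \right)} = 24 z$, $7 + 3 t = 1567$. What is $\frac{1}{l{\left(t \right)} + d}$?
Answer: $- \frac{2}{550033} \approx -3.6361 \cdot 10^{-6}$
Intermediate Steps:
$t = 520$ ($t = - \frac{7}{3} + \frac{1}{3} \cdot 1567 = - \frac{7}{3} + \frac{1567}{3} = 520$)
$d = - \frac{574993}{2}$ ($d = - \frac{\left(-101\right) \left(-5693\right)}{2} = \left(- \frac{1}{2}\right) 574993 = - \frac{574993}{2} \approx -2.875 \cdot 10^{5}$)
$\frac{1}{l{\left(t \right)} + d} = \frac{1}{24 \cdot 520 - \frac{574993}{2}} = \frac{1}{12480 - \frac{574993}{2}} = \frac{1}{- \frac{550033}{2}} = - \frac{2}{550033}$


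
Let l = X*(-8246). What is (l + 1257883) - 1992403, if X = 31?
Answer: -990146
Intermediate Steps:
l = -255626 (l = 31*(-8246) = -255626)
(l + 1257883) - 1992403 = (-255626 + 1257883) - 1992403 = 1002257 - 1992403 = -990146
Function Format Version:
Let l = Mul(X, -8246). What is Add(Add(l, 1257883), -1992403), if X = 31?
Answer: -990146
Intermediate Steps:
l = -255626 (l = Mul(31, -8246) = -255626)
Add(Add(l, 1257883), -1992403) = Add(Add(-255626, 1257883), -1992403) = Add(1002257, -1992403) = -990146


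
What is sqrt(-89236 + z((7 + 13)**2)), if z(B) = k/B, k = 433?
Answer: I*sqrt(35693967)/20 ≈ 298.72*I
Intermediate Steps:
z(B) = 433/B
sqrt(-89236 + z((7 + 13)**2)) = sqrt(-89236 + 433/((7 + 13)**2)) = sqrt(-89236 + 433/(20**2)) = sqrt(-89236 + 433/400) = sqrt(-35693967/400) = I*sqrt(35693967)/20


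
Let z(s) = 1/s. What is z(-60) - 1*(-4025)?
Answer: 241499/60 ≈ 4025.0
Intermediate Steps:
z(-60) - 1*(-4025) = 1/(-60) - 1*(-4025) = -1/60 + 4025 = 241499/60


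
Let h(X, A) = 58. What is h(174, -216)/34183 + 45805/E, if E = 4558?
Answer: 1566016679/155806114 ≈ 10.051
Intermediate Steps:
h(174, -216)/34183 + 45805/E = 58/34183 + 45805/4558 = 1566016679/155806114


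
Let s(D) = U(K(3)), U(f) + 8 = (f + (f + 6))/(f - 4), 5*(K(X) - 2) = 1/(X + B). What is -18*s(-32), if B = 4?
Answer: 5424/23 ≈ 235.83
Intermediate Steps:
K(X) = 2 + 1/(5*(4 + X)) (K(X) = 2 + 1/(5*(X + 4)) = 2 + 1/(5*(4 + X)))
U(f) = -8 + (6 + 2*f)/(-4 + f) (U(f) = -8 + (f + (f + 6))/(f - 4) = -8 + (f + (6 + f))/(-4 + f) = -8 + (6 + 2*f)/(-4 + f))
s(D) = -904/69 (s(D) = 2*(19 - 3*(41 + 10*3)/(5*(4 + 3)))/(-4 + (41 + 10*3)/(5*(4 + 3))) = 2*(19 - 3*(41 + 30)/(5*7))/(-4 + (⅕)*(41 + 30)/7) = 2*(19 - 3*71/(5*7))/(-4 + (⅕)*(⅐)*71) = 2*(19 - 3*71/35)/(-4 + 71/35) = 2*(19 - 213/35)/(-69/35) = 2*(-35/69)*(452/35) = -904/69)
-18*s(-32) = -18*(-904/69) = 5424/23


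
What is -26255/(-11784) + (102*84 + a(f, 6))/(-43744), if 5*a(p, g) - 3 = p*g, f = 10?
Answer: 654615581/322174560 ≈ 2.0319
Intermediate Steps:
a(p, g) = 3/5 + g*p/5 (a(p, g) = 3/5 + (p*g)/5 = 3/5 + (g*p)/5 = 3/5 + g*p/5)
-26255/(-11784) + (102*84 + a(f, 6))/(-43744) = -26255/(-11784) + (102*84 + (3/5 + (1/5)*6*10))/(-43744) = -26255*(-1/11784) + (8568 + (3/5 + 12))*(-1/43744) = 26255/11784 + (8568 + 63/5)*(-1/43744) = 26255/11784 + (42903/5)*(-1/43744) = 26255/11784 - 42903/218720 = 654615581/322174560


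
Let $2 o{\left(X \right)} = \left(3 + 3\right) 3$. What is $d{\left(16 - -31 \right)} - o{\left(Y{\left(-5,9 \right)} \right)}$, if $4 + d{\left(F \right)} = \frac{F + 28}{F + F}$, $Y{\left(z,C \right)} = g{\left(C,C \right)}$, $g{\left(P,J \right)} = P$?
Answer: $- \frac{1147}{94} \approx -12.202$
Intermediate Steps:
$Y{\left(z,C \right)} = C$
$o{\left(X \right)} = 9$ ($o{\left(X \right)} = \frac{\left(3 + 3\right) 3}{2} = \frac{6 \cdot 3}{2} = \frac{1}{2} \cdot 18 = 9$)
$d{\left(F \right)} = -4 + \frac{28 + F}{2 F}$ ($d{\left(F \right)} = -4 + \frac{F + 28}{F + F} = -4 + \frac{28 + F}{2 F}$)
$d{\left(16 - -31 \right)} - o{\left(Y{\left(-5,9 \right)} \right)} = \left(- \frac{7}{2} + \frac{14}{16 - -31}\right) - 9 = \left(- \frac{7}{2} + \frac{14}{16 + 31}\right) - 9 = \left(- \frac{7}{2} + \frac{14}{47}\right) - 9 = - \frac{301}{94} - 9 = - \frac{1147}{94}$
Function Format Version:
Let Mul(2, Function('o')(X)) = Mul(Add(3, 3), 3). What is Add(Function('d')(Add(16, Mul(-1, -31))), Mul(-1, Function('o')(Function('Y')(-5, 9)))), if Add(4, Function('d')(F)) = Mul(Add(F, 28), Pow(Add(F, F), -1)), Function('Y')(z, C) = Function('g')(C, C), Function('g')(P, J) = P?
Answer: Rational(-1147, 94) ≈ -12.202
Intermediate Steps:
Function('Y')(z, C) = C
Function('o')(X) = 9 (Function('o')(X) = Mul(Rational(1, 2), Mul(Add(3, 3), 3)) = Mul(Rational(1, 2), Mul(6, 3)) = Mul(Rational(1, 2), 18) = 9)
Function('d')(F) = Add(-4, Mul(Rational(1, 2), Pow(F, -1), Add(28, F))) (Function('d')(F) = Add(-4, Mul(Add(F, 28), Pow(Add(F, F), -1))) = Add(-4, Mul(Add(28, F), Pow(Mul(2, F), -1))) = Add(-4, Mul(Add(28, F), Mul(Rational(1, 2), Pow(F, -1)))) = Add(-4, Mul(Rational(1, 2), Pow(F, -1), Add(28, F))))
Add(Function('d')(Add(16, Mul(-1, -31))), Mul(-1, Function('o')(Function('Y')(-5, 9)))) = Add(Add(Rational(-7, 2), Mul(14, Pow(Add(16, Mul(-1, -31)), -1))), Mul(-1, 9)) = Add(Add(Rational(-7, 2), Mul(14, Pow(Add(16, 31), -1))), -9) = Add(Add(Rational(-7, 2), Mul(14, Pow(47, -1))), -9) = Add(Add(Rational(-7, 2), Mul(14, Rational(1, 47))), -9) = Add(Add(Rational(-7, 2), Rational(14, 47)), -9) = Add(Rational(-301, 94), -9) = Rational(-1147, 94)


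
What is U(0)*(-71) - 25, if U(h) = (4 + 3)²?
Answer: -3504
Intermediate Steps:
U(h) = 49 (U(h) = 7² = 49)
U(0)*(-71) - 25 = 49*(-71) - 25 = -3479 - 25 = -3504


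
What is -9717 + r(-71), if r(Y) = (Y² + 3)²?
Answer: 25432219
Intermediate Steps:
r(Y) = (3 + Y²)²
-9717 + r(-71) = -9717 + (3 + (-71)²)² = -9717 + (3 + 5041)² = -9717 + 5044² = -9717 + 25441936 = 25432219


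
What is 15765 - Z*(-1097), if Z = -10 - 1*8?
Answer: -3981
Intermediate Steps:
Z = -18 (Z = -10 - 8 = -18)
15765 - Z*(-1097) = 15765 - (-18)*(-1097) = 15765 - 1*19746 = 15765 - 19746 = -3981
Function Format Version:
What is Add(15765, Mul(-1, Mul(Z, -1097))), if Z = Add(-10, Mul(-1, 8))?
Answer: -3981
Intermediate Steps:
Z = -18 (Z = Add(-10, -8) = -18)
Add(15765, Mul(-1, Mul(Z, -1097))) = Add(15765, Mul(-1, Mul(-18, -1097))) = Add(15765, Mul(-1, 19746)) = Add(15765, -19746) = -3981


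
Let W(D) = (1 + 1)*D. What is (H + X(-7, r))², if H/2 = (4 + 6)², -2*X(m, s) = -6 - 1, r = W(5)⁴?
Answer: 165649/4 ≈ 41412.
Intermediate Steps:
W(D) = 2*D
r = 10000 (r = (2*5)⁴ = 10⁴ = 10000)
X(m, s) = 7/2 (X(m, s) = -(-6 - 1)/2 = -½*(-7) = 7/2)
H = 200 (H = 2*(4 + 6)² = 2*10² = 2*100 = 200)
(H + X(-7, r))² = (200 + 7/2)² = (407/2)² = 165649/4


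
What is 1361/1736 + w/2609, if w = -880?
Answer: 2023169/4529224 ≈ 0.44669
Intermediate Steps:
1361/1736 + w/2609 = 1361/1736 - 880/2609 = 2023169/4529224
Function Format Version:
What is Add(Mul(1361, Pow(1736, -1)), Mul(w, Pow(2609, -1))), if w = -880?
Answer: Rational(2023169, 4529224) ≈ 0.44669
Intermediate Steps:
Add(Mul(1361, Pow(1736, -1)), Mul(w, Pow(2609, -1))) = Add(Mul(1361, Pow(1736, -1)), Mul(-880, Pow(2609, -1))) = Add(Mul(1361, Rational(1, 1736)), Mul(-880, Rational(1, 2609))) = Add(Rational(1361, 1736), Rational(-880, 2609)) = Rational(2023169, 4529224)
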